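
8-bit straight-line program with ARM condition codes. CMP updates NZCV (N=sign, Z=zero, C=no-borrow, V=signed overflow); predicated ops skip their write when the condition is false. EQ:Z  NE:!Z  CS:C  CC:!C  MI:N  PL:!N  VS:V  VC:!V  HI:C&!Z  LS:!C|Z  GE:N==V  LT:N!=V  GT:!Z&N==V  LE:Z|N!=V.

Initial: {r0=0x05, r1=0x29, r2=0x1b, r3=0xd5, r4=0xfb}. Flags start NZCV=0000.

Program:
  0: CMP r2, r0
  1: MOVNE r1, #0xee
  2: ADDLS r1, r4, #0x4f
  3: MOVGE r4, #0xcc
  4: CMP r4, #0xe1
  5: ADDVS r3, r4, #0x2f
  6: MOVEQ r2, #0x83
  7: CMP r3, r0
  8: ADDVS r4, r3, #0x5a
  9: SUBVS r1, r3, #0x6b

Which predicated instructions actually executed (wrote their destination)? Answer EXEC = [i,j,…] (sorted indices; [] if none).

EXEC = [1,3]

[0] flags=0010 → (cmp)
[1] flags=0010 NE?T → r1=0xee
[2] flags=0010 LS?F → skip
[3] flags=0010 GE?T → r4=0xcc
[4] flags=1000 → (cmp)
[5] flags=1000 VS?F → skip
[6] flags=1000 EQ?F → skip
[7] flags=1010 → (cmp)
[8] flags=1010 VS?F → skip
[9] flags=1010 VS?F → skip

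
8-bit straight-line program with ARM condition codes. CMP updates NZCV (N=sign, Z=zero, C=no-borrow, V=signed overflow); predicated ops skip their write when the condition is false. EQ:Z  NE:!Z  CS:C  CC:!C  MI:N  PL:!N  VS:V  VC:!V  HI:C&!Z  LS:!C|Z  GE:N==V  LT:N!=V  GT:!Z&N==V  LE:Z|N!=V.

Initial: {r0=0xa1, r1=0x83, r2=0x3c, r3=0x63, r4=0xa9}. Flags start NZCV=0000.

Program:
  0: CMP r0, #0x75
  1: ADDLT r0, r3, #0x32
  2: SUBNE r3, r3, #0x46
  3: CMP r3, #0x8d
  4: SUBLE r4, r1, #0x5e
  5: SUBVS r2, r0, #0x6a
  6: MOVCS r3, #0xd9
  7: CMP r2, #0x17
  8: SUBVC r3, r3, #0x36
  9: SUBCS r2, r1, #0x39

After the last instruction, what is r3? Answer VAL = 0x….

0: ✓ CMP  NZCV=0011
1: ✓ ADDLT  r0←0x95
2: ✓ SUBNE  r3←0x1d
3: ✓ CMP  NZCV=1001
4: · SUBLE
5: ✓ SUBVS  r2←0x2b
6: · MOVCS
7: ✓ CMP  NZCV=0010
8: ✓ SUBVC  r3←0xe7
9: ✓ SUBCS  r2←0x4a

VAL = 0xe7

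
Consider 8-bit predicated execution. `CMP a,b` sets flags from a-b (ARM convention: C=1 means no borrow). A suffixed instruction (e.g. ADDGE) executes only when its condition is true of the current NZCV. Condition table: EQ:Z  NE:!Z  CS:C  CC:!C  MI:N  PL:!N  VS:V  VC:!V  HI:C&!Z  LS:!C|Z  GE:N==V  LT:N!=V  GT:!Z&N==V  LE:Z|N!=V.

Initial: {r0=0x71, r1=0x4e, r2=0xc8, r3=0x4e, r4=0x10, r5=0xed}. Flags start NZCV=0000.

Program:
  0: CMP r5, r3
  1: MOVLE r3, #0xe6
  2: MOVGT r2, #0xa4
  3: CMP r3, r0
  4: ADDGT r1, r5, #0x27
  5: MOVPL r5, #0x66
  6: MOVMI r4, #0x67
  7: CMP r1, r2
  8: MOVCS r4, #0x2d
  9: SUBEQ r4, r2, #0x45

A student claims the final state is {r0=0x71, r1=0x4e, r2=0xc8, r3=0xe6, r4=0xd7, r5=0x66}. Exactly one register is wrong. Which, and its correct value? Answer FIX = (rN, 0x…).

0: ✓ CMP  NZCV=1010
1: ✓ MOVLE  r3←0xe6
2: · MOVGT
3: ✓ CMP  NZCV=0011
4: · ADDGT
5: ✓ MOVPL  r5←0x66
6: · MOVMI
7: ✓ CMP  NZCV=1001
8: · MOVCS
9: · SUBEQ

FIX = (r4, 0x10)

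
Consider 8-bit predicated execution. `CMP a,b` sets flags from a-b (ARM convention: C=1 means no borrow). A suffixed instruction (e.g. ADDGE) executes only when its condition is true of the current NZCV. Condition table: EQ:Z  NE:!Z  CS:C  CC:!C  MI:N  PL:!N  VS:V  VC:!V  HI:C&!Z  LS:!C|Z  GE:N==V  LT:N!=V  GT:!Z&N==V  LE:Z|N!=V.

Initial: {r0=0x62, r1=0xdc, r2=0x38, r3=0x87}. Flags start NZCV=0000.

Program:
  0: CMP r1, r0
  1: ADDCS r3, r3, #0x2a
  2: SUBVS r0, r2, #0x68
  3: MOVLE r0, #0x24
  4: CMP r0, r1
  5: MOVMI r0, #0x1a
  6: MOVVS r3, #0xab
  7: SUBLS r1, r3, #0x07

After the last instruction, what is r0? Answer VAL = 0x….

0: ✓ CMP  NZCV=0011
1: ✓ ADDCS  r3←0xb1
2: ✓ SUBVS  r0←0xd0
3: ✓ MOVLE  r0←0x24
4: ✓ CMP  NZCV=0000
5: · MOVMI
6: · MOVVS
7: ✓ SUBLS  r1←0xaa

VAL = 0x24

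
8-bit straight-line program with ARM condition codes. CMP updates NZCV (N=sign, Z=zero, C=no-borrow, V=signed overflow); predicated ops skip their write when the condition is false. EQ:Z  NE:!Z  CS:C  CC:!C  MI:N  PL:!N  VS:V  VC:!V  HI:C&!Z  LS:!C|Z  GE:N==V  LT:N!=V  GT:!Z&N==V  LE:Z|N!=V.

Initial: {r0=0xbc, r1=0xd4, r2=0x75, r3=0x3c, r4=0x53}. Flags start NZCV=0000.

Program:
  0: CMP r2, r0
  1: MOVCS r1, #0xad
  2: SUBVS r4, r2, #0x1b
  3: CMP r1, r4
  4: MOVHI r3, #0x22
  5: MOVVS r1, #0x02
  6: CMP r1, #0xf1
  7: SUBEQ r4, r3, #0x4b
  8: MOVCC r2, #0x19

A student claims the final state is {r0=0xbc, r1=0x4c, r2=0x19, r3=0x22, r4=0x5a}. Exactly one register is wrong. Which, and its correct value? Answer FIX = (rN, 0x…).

[0] flags=1001 → (cmp)
[1] flags=1001 CS?F → skip
[2] flags=1001 VS?T → r4=0x5a
[3] flags=0011 → (cmp)
[4] flags=0011 HI?T → r3=0x22
[5] flags=0011 VS?T → r1=0x02
[6] flags=0000 → (cmp)
[7] flags=0000 EQ?F → skip
[8] flags=0000 CC?T → r2=0x19

FIX = (r1, 0x02)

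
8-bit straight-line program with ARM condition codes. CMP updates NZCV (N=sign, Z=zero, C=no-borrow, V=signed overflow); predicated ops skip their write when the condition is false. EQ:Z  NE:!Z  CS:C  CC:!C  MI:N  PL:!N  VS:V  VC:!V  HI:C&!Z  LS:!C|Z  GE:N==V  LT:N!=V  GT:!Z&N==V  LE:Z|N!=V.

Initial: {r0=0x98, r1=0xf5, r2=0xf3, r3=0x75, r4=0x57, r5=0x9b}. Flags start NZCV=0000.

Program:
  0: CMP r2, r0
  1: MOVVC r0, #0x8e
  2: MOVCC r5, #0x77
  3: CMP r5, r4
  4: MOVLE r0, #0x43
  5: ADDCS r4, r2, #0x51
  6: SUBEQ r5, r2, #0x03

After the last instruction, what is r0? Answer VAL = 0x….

VAL = 0x43

[0] flags=0010 → (cmp)
[1] flags=0010 VC?T → r0=0x8e
[2] flags=0010 CC?F → skip
[3] flags=0011 → (cmp)
[4] flags=0011 LE?T → r0=0x43
[5] flags=0011 CS?T → r4=0x44
[6] flags=0011 EQ?F → skip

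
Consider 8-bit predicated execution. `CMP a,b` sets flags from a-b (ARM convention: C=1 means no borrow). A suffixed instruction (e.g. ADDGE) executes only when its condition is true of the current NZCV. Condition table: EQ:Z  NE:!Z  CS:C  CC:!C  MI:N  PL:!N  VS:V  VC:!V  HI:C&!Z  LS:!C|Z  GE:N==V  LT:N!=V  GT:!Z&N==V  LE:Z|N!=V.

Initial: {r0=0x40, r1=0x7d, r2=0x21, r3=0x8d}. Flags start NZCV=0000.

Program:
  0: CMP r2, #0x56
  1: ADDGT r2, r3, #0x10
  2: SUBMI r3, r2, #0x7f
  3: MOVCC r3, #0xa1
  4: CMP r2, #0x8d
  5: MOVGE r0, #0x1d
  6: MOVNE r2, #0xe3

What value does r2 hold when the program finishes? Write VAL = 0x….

VAL = 0xe3

[0] flags=1000 → (cmp)
[1] flags=1000 GT?F → skip
[2] flags=1000 MI?T → r3=0xa2
[3] flags=1000 CC?T → r3=0xa1
[4] flags=1001 → (cmp)
[5] flags=1001 GE?T → r0=0x1d
[6] flags=1001 NE?T → r2=0xe3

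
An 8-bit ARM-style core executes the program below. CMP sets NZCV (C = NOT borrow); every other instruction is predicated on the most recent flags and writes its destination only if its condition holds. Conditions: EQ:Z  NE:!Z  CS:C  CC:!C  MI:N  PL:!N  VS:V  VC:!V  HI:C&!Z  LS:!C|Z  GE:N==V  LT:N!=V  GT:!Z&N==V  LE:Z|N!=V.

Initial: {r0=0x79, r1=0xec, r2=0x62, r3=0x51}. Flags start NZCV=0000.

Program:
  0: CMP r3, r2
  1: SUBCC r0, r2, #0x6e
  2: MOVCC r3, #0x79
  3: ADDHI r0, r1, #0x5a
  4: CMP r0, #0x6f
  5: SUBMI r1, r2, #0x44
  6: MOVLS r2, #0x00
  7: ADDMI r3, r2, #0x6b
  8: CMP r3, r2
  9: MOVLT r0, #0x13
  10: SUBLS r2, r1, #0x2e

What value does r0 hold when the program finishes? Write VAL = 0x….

0: ✓ CMP  NZCV=1000
1: ✓ SUBCC  r0←0xf4
2: ✓ MOVCC  r3←0x79
3: · ADDHI
4: ✓ CMP  NZCV=1010
5: ✓ SUBMI  r1←0x1e
6: · MOVLS
7: ✓ ADDMI  r3←0xcd
8: ✓ CMP  NZCV=0011
9: ✓ MOVLT  r0←0x13
10: · SUBLS

VAL = 0x13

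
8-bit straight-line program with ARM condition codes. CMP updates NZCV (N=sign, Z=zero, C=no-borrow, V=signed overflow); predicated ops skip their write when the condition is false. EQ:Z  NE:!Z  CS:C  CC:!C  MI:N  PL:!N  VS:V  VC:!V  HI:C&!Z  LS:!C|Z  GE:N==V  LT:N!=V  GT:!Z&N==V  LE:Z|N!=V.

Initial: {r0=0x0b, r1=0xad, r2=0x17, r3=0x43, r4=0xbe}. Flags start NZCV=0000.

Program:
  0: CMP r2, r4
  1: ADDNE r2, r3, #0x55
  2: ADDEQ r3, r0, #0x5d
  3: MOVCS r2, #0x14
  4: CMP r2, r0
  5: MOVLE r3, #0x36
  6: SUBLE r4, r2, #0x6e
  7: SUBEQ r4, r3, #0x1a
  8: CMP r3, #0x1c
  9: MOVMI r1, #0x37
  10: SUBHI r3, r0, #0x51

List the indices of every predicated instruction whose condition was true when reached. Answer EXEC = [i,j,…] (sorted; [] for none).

EXEC = [1,5,6,10]

[0] flags=0000 → (cmp)
[1] flags=0000 NE?T → r2=0x98
[2] flags=0000 EQ?F → skip
[3] flags=0000 CS?F → skip
[4] flags=1010 → (cmp)
[5] flags=1010 LE?T → r3=0x36
[6] flags=1010 LE?T → r4=0x2a
[7] flags=1010 EQ?F → skip
[8] flags=0010 → (cmp)
[9] flags=0010 MI?F → skip
[10] flags=0010 HI?T → r3=0xba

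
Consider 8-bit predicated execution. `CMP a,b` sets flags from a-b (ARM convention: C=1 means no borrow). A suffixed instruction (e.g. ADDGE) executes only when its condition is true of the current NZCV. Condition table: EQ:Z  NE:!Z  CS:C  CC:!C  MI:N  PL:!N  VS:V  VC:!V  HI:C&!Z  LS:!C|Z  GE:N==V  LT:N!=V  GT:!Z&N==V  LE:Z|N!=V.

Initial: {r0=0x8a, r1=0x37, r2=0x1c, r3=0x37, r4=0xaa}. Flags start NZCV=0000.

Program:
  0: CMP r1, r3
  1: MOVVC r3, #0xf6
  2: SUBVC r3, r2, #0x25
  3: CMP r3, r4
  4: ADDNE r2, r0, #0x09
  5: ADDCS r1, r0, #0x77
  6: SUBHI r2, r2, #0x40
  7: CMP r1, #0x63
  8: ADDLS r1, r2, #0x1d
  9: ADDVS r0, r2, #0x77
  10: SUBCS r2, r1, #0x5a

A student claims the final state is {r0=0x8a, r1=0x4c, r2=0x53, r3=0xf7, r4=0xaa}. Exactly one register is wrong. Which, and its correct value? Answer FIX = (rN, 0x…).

FIX = (r1, 0x70)

[0] flags=0110 → (cmp)
[1] flags=0110 VC?T → r3=0xf6
[2] flags=0110 VC?T → r3=0xf7
[3] flags=0010 → (cmp)
[4] flags=0010 NE?T → r2=0x93
[5] flags=0010 CS?T → r1=0x01
[6] flags=0010 HI?T → r2=0x53
[7] flags=1000 → (cmp)
[8] flags=1000 LS?T → r1=0x70
[9] flags=1000 VS?F → skip
[10] flags=1000 CS?F → skip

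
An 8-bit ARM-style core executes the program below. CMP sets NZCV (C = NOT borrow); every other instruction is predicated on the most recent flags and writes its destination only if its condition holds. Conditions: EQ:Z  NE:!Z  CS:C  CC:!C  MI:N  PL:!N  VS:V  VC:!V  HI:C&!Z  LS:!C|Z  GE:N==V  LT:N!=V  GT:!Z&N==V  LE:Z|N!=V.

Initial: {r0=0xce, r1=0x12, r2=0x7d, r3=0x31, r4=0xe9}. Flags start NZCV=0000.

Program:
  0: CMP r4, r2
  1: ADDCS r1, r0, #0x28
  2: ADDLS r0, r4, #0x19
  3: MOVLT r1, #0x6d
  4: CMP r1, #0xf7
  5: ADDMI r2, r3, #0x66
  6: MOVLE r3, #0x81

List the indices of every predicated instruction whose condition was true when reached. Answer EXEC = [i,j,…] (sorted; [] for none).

EXEC = [1,3]

0: ✓ CMP  NZCV=0011
1: ✓ ADDCS  r1←0xf6
2: · ADDLS
3: ✓ MOVLT  r1←0x6d
4: ✓ CMP  NZCV=0000
5: · ADDMI
6: · MOVLE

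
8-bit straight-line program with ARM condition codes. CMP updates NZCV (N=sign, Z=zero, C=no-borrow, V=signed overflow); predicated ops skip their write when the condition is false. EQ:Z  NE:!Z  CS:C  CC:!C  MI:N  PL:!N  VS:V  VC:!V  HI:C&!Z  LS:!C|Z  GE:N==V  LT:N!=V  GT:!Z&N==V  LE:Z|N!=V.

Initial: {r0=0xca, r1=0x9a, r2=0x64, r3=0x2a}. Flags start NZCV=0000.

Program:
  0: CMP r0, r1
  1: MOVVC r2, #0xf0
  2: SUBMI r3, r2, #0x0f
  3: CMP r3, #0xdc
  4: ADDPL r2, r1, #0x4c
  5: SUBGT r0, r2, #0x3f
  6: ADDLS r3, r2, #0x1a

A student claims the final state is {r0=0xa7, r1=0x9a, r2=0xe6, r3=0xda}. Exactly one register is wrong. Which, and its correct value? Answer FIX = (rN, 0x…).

FIX = (r3, 0x00)

0: ✓ CMP  NZCV=0010
1: ✓ MOVVC  r2←0xf0
2: · SUBMI
3: ✓ CMP  NZCV=0000
4: ✓ ADDPL  r2←0xe6
5: ✓ SUBGT  r0←0xa7
6: ✓ ADDLS  r3←0x00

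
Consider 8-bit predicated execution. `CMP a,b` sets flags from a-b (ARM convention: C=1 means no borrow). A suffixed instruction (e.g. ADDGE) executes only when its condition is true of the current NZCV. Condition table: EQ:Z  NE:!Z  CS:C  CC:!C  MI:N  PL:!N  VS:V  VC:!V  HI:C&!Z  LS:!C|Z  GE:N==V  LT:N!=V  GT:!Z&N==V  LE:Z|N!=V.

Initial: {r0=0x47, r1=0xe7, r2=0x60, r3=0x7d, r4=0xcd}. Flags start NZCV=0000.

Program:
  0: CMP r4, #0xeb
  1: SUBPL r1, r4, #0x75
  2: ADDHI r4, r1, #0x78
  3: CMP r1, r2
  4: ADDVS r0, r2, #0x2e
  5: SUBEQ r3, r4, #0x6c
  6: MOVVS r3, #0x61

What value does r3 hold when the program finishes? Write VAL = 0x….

VAL = 0x7d

[0] flags=1000 → (cmp)
[1] flags=1000 PL?F → skip
[2] flags=1000 HI?F → skip
[3] flags=1010 → (cmp)
[4] flags=1010 VS?F → skip
[5] flags=1010 EQ?F → skip
[6] flags=1010 VS?F → skip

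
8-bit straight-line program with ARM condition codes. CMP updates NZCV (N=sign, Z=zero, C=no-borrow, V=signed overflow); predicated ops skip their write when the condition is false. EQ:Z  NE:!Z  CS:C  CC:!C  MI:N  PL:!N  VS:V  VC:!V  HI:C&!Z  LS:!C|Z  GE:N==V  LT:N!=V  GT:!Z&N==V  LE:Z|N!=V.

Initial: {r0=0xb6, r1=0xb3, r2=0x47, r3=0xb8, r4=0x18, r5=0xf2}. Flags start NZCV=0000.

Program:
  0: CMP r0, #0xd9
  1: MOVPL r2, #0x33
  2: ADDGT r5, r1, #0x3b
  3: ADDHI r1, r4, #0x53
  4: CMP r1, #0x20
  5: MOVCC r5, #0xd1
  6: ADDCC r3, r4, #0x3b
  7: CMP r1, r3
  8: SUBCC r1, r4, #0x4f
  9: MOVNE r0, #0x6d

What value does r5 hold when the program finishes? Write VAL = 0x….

0: ✓ CMP  NZCV=1000
1: · MOVPL
2: · ADDGT
3: · ADDHI
4: ✓ CMP  NZCV=1010
5: · MOVCC
6: · ADDCC
7: ✓ CMP  NZCV=1000
8: ✓ SUBCC  r1←0xc9
9: ✓ MOVNE  r0←0x6d

VAL = 0xf2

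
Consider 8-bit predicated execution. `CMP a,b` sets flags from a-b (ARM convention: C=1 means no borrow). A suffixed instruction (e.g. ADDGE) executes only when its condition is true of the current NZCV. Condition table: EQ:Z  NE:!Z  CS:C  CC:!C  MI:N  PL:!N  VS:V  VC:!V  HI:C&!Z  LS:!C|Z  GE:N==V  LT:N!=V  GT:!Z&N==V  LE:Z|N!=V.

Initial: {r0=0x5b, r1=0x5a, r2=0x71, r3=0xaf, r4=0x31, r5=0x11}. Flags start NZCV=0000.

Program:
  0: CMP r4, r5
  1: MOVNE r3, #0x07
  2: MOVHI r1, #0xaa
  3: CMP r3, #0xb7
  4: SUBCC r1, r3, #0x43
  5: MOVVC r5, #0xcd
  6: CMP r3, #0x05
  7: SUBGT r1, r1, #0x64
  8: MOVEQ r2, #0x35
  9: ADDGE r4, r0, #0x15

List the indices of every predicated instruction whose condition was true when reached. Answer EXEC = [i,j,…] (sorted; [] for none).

[0] flags=0010 → (cmp)
[1] flags=0010 NE?T → r3=0x07
[2] flags=0010 HI?T → r1=0xaa
[3] flags=0000 → (cmp)
[4] flags=0000 CC?T → r1=0xc4
[5] flags=0000 VC?T → r5=0xcd
[6] flags=0010 → (cmp)
[7] flags=0010 GT?T → r1=0x60
[8] flags=0010 EQ?F → skip
[9] flags=0010 GE?T → r4=0x70

EXEC = [1,2,4,5,7,9]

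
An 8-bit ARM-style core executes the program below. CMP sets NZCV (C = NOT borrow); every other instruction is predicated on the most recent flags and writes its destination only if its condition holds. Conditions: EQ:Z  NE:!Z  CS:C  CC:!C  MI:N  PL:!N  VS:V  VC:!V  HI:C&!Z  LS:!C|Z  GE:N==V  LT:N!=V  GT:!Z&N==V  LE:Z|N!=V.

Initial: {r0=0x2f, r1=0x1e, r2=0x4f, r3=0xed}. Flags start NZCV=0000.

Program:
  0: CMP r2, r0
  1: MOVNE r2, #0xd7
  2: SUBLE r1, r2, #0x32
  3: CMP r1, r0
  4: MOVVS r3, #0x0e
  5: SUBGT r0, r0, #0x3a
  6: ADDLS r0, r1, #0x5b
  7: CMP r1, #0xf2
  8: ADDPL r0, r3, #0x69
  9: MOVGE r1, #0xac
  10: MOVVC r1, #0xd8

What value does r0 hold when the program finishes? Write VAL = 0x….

[0] flags=0010 → (cmp)
[1] flags=0010 NE?T → r2=0xd7
[2] flags=0010 LE?F → skip
[3] flags=1000 → (cmp)
[4] flags=1000 VS?F → skip
[5] flags=1000 GT?F → skip
[6] flags=1000 LS?T → r0=0x79
[7] flags=0000 → (cmp)
[8] flags=0000 PL?T → r0=0x56
[9] flags=0000 GE?T → r1=0xac
[10] flags=0000 VC?T → r1=0xd8

VAL = 0x56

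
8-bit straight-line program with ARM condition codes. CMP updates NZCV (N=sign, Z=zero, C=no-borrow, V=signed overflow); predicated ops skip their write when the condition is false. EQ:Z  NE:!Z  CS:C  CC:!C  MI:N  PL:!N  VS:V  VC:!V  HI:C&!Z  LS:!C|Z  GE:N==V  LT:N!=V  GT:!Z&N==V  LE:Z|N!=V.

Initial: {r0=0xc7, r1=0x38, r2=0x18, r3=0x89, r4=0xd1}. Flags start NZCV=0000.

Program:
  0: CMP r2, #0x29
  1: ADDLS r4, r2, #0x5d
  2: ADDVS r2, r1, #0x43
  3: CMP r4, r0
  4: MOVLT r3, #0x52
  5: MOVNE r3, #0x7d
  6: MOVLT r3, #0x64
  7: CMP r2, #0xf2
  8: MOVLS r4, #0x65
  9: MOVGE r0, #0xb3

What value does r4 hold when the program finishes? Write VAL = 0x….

[0] flags=1000 → (cmp)
[1] flags=1000 LS?T → r4=0x75
[2] flags=1000 VS?F → skip
[3] flags=1001 → (cmp)
[4] flags=1001 LT?F → skip
[5] flags=1001 NE?T → r3=0x7d
[6] flags=1001 LT?F → skip
[7] flags=0000 → (cmp)
[8] flags=0000 LS?T → r4=0x65
[9] flags=0000 GE?T → r0=0xb3

VAL = 0x65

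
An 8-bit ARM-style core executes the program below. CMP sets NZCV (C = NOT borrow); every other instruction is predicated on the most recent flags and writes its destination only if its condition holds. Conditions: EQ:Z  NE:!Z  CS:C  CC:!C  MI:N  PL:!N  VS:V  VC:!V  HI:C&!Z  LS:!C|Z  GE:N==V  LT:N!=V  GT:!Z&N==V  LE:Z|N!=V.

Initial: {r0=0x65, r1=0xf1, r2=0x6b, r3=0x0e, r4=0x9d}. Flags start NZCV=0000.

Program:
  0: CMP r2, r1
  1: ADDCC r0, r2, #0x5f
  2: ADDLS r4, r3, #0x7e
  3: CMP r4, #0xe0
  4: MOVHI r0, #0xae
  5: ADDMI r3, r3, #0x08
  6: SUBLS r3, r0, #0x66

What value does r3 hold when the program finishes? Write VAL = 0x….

VAL = 0x64

[0] flags=0000 → (cmp)
[1] flags=0000 CC?T → r0=0xca
[2] flags=0000 LS?T → r4=0x8c
[3] flags=1000 → (cmp)
[4] flags=1000 HI?F → skip
[5] flags=1000 MI?T → r3=0x16
[6] flags=1000 LS?T → r3=0x64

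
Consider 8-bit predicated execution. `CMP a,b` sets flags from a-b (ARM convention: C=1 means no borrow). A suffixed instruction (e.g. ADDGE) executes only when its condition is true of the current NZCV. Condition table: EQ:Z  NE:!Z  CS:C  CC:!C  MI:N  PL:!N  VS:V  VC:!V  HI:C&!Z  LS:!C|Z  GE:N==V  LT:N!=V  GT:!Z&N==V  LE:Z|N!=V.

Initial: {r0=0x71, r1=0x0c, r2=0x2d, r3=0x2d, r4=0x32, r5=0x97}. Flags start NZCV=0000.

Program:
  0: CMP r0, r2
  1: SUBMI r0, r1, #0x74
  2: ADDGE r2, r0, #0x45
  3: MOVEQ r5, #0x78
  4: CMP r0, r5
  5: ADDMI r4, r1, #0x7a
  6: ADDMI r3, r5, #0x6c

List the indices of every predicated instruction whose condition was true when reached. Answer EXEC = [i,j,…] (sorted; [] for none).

[0] flags=0010 → (cmp)
[1] flags=0010 MI?F → skip
[2] flags=0010 GE?T → r2=0xb6
[3] flags=0010 EQ?F → skip
[4] flags=1001 → (cmp)
[5] flags=1001 MI?T → r4=0x86
[6] flags=1001 MI?T → r3=0x03

EXEC = [2,5,6]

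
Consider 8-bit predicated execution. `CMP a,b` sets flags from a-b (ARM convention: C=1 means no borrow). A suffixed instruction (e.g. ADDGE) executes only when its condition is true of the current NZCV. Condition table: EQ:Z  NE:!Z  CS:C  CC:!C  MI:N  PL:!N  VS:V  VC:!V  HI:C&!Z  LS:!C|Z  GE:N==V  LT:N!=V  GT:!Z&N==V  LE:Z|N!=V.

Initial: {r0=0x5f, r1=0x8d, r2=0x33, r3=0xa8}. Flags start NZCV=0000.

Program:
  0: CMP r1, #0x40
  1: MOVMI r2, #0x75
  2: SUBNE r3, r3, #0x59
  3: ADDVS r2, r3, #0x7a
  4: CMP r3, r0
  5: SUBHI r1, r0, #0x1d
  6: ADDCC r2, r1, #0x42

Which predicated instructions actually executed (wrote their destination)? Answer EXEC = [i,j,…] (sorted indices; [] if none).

[0] flags=0011 → (cmp)
[1] flags=0011 MI?F → skip
[2] flags=0011 NE?T → r3=0x4f
[3] flags=0011 VS?T → r2=0xc9
[4] flags=1000 → (cmp)
[5] flags=1000 HI?F → skip
[6] flags=1000 CC?T → r2=0xcf

EXEC = [2,3,6]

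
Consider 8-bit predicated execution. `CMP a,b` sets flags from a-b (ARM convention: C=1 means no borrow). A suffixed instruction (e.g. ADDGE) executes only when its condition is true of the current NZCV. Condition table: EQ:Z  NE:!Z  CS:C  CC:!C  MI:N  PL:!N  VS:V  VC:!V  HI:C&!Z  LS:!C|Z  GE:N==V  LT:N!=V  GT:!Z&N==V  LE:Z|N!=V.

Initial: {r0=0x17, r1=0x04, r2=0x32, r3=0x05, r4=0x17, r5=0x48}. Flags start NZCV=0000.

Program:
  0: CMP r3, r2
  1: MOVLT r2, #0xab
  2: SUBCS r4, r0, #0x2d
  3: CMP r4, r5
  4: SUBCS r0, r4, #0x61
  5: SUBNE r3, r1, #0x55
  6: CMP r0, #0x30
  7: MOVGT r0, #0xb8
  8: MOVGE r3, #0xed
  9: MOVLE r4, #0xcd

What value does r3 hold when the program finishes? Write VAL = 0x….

[0] flags=1000 → (cmp)
[1] flags=1000 LT?T → r2=0xab
[2] flags=1000 CS?F → skip
[3] flags=1000 → (cmp)
[4] flags=1000 CS?F → skip
[5] flags=1000 NE?T → r3=0xaf
[6] flags=1000 → (cmp)
[7] flags=1000 GT?F → skip
[8] flags=1000 GE?F → skip
[9] flags=1000 LE?T → r4=0xcd

VAL = 0xaf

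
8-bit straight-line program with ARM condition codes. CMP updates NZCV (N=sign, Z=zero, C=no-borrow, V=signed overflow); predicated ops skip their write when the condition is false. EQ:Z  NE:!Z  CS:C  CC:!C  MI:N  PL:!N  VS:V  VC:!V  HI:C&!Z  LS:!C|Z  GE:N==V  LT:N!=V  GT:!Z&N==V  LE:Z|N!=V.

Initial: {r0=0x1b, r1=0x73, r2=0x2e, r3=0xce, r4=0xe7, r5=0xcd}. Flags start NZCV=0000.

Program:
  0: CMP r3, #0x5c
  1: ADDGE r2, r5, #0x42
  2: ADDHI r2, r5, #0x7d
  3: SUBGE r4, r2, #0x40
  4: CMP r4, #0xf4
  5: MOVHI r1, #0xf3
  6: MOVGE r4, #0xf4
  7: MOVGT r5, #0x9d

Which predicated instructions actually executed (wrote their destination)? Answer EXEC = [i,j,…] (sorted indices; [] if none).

EXEC = [2]

[0] flags=0011 → (cmp)
[1] flags=0011 GE?F → skip
[2] flags=0011 HI?T → r2=0x4a
[3] flags=0011 GE?F → skip
[4] flags=1000 → (cmp)
[5] flags=1000 HI?F → skip
[6] flags=1000 GE?F → skip
[7] flags=1000 GT?F → skip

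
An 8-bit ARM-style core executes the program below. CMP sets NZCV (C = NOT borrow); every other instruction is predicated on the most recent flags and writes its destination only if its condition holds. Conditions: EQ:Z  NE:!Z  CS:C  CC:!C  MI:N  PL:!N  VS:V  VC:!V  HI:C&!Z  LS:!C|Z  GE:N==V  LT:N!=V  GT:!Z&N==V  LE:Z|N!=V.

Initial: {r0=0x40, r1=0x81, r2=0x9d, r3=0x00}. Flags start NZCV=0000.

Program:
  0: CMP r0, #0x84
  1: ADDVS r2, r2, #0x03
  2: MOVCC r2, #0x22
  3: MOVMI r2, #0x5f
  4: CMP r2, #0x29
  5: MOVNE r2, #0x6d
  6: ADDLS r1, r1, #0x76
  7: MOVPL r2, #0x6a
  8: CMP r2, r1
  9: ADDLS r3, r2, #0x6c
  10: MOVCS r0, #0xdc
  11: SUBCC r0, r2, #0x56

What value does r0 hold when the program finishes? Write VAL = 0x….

VAL = 0x14

0: ✓ CMP  NZCV=1001
1: ✓ ADDVS  r2←0xa0
2: ✓ MOVCC  r2←0x22
3: ✓ MOVMI  r2←0x5f
4: ✓ CMP  NZCV=0010
5: ✓ MOVNE  r2←0x6d
6: · ADDLS
7: ✓ MOVPL  r2←0x6a
8: ✓ CMP  NZCV=1001
9: ✓ ADDLS  r3←0xd6
10: · MOVCS
11: ✓ SUBCC  r0←0x14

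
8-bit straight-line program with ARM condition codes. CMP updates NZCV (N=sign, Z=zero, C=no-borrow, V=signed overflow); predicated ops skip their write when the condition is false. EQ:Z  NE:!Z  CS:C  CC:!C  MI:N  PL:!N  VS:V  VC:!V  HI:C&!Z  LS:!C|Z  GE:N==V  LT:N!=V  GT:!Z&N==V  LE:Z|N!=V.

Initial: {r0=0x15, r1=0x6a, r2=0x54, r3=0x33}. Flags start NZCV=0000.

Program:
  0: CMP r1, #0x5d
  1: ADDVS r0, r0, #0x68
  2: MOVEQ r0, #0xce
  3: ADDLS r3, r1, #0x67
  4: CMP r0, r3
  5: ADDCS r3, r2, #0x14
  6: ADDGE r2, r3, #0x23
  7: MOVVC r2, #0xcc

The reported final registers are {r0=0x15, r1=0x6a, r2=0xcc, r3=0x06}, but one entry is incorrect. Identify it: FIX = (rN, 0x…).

[0] flags=0010 → (cmp)
[1] flags=0010 VS?F → skip
[2] flags=0010 EQ?F → skip
[3] flags=0010 LS?F → skip
[4] flags=1000 → (cmp)
[5] flags=1000 CS?F → skip
[6] flags=1000 GE?F → skip
[7] flags=1000 VC?T → r2=0xcc

FIX = (r3, 0x33)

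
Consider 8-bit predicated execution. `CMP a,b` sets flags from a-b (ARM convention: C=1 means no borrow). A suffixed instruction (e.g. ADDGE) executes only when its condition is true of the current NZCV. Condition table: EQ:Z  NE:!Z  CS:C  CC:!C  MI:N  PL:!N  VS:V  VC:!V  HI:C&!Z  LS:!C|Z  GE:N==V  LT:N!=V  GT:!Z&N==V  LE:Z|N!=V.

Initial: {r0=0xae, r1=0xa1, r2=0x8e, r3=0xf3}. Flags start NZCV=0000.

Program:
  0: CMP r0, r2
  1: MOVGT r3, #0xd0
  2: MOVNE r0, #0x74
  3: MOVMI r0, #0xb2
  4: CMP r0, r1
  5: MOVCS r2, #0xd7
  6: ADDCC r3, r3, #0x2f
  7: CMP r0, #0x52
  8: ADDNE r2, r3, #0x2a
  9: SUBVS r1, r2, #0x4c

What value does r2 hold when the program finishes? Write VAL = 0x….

VAL = 0x29

[0] flags=0010 → (cmp)
[1] flags=0010 GT?T → r3=0xd0
[2] flags=0010 NE?T → r0=0x74
[3] flags=0010 MI?F → skip
[4] flags=1001 → (cmp)
[5] flags=1001 CS?F → skip
[6] flags=1001 CC?T → r3=0xff
[7] flags=0010 → (cmp)
[8] flags=0010 NE?T → r2=0x29
[9] flags=0010 VS?F → skip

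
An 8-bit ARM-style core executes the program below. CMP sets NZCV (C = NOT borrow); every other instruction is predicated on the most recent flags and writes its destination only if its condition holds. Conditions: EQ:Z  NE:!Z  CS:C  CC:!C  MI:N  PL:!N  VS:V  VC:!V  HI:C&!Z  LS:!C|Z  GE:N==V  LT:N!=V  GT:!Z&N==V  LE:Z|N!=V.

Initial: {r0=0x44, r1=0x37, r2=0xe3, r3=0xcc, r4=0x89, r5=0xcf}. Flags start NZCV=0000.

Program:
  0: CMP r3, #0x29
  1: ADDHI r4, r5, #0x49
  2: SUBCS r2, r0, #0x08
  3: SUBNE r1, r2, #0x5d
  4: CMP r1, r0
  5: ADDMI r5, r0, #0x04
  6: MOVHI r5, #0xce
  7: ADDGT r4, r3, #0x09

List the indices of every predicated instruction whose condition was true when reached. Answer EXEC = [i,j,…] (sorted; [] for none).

[0] flags=1010 → (cmp)
[1] flags=1010 HI?T → r4=0x18
[2] flags=1010 CS?T → r2=0x3c
[3] flags=1010 NE?T → r1=0xdf
[4] flags=1010 → (cmp)
[5] flags=1010 MI?T → r5=0x48
[6] flags=1010 HI?T → r5=0xce
[7] flags=1010 GT?F → skip

EXEC = [1,2,3,5,6]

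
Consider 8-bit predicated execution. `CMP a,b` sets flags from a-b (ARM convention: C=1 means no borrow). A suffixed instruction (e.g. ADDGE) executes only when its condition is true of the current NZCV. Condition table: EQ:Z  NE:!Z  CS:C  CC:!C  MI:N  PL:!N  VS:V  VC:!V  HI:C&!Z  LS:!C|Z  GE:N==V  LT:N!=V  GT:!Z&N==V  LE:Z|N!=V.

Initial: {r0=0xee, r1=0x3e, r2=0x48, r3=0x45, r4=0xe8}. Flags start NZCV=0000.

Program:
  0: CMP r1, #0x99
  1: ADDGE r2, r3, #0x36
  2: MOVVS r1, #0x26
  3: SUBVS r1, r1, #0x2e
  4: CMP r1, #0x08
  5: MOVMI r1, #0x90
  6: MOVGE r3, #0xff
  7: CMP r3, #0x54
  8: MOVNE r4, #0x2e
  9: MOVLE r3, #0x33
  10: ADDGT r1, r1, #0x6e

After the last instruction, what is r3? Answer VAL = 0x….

0: ✓ CMP  NZCV=1001
1: ✓ ADDGE  r2←0x7b
2: ✓ MOVVS  r1←0x26
3: ✓ SUBVS  r1←0xf8
4: ✓ CMP  NZCV=1010
5: ✓ MOVMI  r1←0x90
6: · MOVGE
7: ✓ CMP  NZCV=1000
8: ✓ MOVNE  r4←0x2e
9: ✓ MOVLE  r3←0x33
10: · ADDGT

VAL = 0x33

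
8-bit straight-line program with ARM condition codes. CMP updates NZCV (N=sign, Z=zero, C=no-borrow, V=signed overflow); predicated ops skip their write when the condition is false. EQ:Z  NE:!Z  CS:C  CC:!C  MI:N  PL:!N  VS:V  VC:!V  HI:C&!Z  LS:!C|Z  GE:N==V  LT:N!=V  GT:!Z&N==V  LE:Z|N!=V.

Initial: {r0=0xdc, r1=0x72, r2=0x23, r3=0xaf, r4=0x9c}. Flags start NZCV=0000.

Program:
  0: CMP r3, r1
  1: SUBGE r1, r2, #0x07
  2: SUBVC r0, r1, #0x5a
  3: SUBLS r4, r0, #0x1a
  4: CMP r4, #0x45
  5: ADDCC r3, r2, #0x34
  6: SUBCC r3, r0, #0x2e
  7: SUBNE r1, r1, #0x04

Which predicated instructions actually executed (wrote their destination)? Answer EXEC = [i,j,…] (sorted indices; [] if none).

EXEC = [7]

0: ✓ CMP  NZCV=0011
1: · SUBGE
2: · SUBVC
3: · SUBLS
4: ✓ CMP  NZCV=0011
5: · ADDCC
6: · SUBCC
7: ✓ SUBNE  r1←0x6e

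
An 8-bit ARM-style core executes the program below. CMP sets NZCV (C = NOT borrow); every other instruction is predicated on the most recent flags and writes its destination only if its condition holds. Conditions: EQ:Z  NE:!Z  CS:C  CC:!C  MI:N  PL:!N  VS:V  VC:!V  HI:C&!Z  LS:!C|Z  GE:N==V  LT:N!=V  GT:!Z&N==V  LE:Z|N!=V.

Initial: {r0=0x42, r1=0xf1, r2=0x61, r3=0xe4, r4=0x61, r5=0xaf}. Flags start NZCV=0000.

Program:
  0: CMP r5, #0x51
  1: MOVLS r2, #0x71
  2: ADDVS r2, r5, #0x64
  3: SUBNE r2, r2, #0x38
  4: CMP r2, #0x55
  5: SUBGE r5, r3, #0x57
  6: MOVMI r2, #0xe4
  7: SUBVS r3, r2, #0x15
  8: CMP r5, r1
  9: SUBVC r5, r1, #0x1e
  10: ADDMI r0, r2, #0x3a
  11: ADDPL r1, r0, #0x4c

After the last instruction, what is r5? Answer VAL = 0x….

[0] flags=0011 → (cmp)
[1] flags=0011 LS?F → skip
[2] flags=0011 VS?T → r2=0x13
[3] flags=0011 NE?T → r2=0xdb
[4] flags=1010 → (cmp)
[5] flags=1010 GE?F → skip
[6] flags=1010 MI?T → r2=0xe4
[7] flags=1010 VS?F → skip
[8] flags=1000 → (cmp)
[9] flags=1000 VC?T → r5=0xd3
[10] flags=1000 MI?T → r0=0x1e
[11] flags=1000 PL?F → skip

VAL = 0xd3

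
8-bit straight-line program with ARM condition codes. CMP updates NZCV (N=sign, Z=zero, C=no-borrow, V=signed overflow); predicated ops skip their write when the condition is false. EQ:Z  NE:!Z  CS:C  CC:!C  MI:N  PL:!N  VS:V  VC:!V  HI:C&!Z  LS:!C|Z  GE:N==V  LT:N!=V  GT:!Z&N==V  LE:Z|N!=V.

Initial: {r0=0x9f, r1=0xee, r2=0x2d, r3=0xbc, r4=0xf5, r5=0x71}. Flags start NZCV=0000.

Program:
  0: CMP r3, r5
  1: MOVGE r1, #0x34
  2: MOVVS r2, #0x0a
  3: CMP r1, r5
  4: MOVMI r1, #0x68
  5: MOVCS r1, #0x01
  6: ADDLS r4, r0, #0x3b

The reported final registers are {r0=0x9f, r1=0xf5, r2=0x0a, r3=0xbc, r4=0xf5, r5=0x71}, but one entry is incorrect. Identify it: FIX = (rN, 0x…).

0: ✓ CMP  NZCV=0011
1: · MOVGE
2: ✓ MOVVS  r2←0x0a
3: ✓ CMP  NZCV=0011
4: · MOVMI
5: ✓ MOVCS  r1←0x01
6: · ADDLS

FIX = (r1, 0x01)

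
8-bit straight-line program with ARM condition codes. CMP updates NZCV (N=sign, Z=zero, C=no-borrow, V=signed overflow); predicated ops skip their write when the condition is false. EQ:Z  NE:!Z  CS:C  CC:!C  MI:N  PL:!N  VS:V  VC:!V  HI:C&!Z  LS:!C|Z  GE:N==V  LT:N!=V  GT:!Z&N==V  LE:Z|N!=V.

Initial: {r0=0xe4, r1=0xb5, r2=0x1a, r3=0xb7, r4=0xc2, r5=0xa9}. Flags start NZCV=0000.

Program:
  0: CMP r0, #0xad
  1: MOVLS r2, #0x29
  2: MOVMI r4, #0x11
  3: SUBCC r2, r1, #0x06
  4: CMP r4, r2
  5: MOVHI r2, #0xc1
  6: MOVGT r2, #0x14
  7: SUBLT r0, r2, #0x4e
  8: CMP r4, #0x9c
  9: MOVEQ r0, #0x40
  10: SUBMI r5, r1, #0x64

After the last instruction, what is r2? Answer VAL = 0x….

0: ✓ CMP  NZCV=0010
1: · MOVLS
2: · MOVMI
3: · SUBCC
4: ✓ CMP  NZCV=1010
5: ✓ MOVHI  r2←0xc1
6: · MOVGT
7: ✓ SUBLT  r0←0x73
8: ✓ CMP  NZCV=0010
9: · MOVEQ
10: · SUBMI

VAL = 0xc1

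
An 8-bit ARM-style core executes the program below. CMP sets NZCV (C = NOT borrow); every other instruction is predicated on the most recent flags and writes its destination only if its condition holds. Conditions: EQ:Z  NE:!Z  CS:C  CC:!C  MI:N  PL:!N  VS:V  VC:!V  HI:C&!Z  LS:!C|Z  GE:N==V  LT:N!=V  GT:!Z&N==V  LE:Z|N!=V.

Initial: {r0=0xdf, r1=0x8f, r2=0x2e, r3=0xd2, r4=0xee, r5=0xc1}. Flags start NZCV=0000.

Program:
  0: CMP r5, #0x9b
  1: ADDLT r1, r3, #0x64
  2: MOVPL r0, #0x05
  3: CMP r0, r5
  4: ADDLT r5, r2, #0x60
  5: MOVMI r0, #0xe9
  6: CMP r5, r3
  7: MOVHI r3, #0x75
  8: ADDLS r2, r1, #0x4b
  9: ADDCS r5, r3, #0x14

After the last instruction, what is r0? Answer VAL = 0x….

VAL = 0x05

0: ✓ CMP  NZCV=0010
1: · ADDLT
2: ✓ MOVPL  r0←0x05
3: ✓ CMP  NZCV=0000
4: · ADDLT
5: · MOVMI
6: ✓ CMP  NZCV=1000
7: · MOVHI
8: ✓ ADDLS  r2←0xda
9: · ADDCS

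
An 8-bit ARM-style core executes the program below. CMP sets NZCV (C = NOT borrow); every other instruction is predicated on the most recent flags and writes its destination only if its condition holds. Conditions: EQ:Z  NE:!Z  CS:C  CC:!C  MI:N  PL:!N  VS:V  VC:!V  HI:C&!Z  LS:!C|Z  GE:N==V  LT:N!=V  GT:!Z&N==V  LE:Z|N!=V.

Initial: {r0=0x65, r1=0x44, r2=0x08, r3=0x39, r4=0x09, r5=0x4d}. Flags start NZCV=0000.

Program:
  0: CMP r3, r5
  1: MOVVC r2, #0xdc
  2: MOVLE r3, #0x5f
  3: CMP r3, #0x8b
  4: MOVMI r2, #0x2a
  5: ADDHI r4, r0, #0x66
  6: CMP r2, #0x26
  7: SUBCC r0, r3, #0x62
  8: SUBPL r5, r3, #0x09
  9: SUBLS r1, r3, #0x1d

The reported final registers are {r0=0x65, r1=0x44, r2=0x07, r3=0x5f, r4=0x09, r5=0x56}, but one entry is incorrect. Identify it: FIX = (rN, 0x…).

[0] flags=1000 → (cmp)
[1] flags=1000 VC?T → r2=0xdc
[2] flags=1000 LE?T → r3=0x5f
[3] flags=1001 → (cmp)
[4] flags=1001 MI?T → r2=0x2a
[5] flags=1001 HI?F → skip
[6] flags=0010 → (cmp)
[7] flags=0010 CC?F → skip
[8] flags=0010 PL?T → r5=0x56
[9] flags=0010 LS?F → skip

FIX = (r2, 0x2a)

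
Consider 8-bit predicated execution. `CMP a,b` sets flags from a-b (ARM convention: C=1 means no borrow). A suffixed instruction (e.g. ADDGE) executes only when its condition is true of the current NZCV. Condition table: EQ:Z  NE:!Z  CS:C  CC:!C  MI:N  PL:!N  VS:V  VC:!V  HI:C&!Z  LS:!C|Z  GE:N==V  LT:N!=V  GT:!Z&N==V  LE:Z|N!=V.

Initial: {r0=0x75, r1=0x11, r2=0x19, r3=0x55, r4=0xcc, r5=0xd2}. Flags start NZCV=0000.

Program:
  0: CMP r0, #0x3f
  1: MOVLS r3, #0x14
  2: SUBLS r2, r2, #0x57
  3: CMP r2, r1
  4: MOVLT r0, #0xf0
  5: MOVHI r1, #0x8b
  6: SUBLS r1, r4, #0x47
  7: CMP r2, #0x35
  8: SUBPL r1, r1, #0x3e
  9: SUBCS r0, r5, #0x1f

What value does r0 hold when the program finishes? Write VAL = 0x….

VAL = 0x75

[0] flags=0010 → (cmp)
[1] flags=0010 LS?F → skip
[2] flags=0010 LS?F → skip
[3] flags=0010 → (cmp)
[4] flags=0010 LT?F → skip
[5] flags=0010 HI?T → r1=0x8b
[6] flags=0010 LS?F → skip
[7] flags=1000 → (cmp)
[8] flags=1000 PL?F → skip
[9] flags=1000 CS?F → skip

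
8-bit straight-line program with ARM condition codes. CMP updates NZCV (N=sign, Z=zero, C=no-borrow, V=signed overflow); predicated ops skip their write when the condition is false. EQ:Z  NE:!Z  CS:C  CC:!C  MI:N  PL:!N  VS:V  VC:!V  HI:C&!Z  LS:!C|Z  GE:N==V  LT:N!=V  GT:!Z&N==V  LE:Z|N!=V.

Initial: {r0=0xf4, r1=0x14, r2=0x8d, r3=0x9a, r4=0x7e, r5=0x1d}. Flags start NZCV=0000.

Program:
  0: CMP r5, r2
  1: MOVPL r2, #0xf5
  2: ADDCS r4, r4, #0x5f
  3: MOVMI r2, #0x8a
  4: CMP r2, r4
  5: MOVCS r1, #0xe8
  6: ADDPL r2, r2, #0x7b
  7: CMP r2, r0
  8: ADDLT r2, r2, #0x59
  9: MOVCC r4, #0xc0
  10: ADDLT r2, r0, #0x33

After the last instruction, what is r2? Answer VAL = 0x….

VAL = 0x05

[0] flags=1001 → (cmp)
[1] flags=1001 PL?F → skip
[2] flags=1001 CS?F → skip
[3] flags=1001 MI?T → r2=0x8a
[4] flags=0011 → (cmp)
[5] flags=0011 CS?T → r1=0xe8
[6] flags=0011 PL?T → r2=0x05
[7] flags=0000 → (cmp)
[8] flags=0000 LT?F → skip
[9] flags=0000 CC?T → r4=0xc0
[10] flags=0000 LT?F → skip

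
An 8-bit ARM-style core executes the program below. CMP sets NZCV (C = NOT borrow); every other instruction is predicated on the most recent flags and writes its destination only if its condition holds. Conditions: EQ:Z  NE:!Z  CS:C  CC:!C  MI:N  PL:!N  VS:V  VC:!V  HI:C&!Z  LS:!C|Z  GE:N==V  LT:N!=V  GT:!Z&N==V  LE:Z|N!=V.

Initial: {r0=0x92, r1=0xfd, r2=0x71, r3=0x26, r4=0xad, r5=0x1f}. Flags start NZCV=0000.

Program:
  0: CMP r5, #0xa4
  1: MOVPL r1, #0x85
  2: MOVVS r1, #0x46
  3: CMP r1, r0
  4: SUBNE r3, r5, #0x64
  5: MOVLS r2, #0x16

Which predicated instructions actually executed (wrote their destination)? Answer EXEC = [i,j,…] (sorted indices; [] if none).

EXEC = [1,4,5]

[0] flags=0000 → (cmp)
[1] flags=0000 PL?T → r1=0x85
[2] flags=0000 VS?F → skip
[3] flags=1000 → (cmp)
[4] flags=1000 NE?T → r3=0xbb
[5] flags=1000 LS?T → r2=0x16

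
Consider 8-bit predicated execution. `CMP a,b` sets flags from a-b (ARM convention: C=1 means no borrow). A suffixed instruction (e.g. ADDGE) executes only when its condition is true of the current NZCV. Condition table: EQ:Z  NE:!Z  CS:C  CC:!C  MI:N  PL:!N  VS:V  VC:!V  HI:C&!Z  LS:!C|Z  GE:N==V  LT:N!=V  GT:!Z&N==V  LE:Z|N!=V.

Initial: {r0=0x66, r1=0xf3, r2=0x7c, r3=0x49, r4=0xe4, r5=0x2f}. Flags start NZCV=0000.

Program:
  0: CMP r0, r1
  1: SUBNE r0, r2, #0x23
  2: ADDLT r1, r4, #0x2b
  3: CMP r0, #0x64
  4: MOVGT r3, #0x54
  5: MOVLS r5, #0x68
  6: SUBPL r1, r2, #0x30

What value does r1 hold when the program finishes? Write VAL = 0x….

[0] flags=0000 → (cmp)
[1] flags=0000 NE?T → r0=0x59
[2] flags=0000 LT?F → skip
[3] flags=1000 → (cmp)
[4] flags=1000 GT?F → skip
[5] flags=1000 LS?T → r5=0x68
[6] flags=1000 PL?F → skip

VAL = 0xf3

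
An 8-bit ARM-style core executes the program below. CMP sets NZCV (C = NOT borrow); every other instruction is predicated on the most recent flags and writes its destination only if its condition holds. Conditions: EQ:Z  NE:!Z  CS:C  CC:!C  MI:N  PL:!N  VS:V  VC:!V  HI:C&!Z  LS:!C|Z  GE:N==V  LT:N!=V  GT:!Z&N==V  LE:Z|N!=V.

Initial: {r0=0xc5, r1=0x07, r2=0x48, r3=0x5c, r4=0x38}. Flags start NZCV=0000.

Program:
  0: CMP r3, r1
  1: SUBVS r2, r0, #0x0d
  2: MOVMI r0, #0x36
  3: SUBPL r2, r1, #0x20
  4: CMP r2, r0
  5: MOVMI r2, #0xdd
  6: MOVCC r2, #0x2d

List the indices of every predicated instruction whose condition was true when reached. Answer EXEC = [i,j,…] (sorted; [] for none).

EXEC = [3]

[0] flags=0010 → (cmp)
[1] flags=0010 VS?F → skip
[2] flags=0010 MI?F → skip
[3] flags=0010 PL?T → r2=0xe7
[4] flags=0010 → (cmp)
[5] flags=0010 MI?F → skip
[6] flags=0010 CC?F → skip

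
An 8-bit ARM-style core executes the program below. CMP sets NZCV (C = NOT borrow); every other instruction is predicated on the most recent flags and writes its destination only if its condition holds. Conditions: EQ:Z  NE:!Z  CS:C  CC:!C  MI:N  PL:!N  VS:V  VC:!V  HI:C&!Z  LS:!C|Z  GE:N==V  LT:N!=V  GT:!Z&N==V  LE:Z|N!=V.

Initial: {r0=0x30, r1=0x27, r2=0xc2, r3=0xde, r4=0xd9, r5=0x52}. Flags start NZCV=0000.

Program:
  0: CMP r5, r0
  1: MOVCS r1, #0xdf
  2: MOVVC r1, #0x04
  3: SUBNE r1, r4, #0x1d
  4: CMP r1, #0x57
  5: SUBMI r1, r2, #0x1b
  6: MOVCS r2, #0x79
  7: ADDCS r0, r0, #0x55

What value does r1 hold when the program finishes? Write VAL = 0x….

VAL = 0xbc

0: ✓ CMP  NZCV=0010
1: ✓ MOVCS  r1←0xdf
2: ✓ MOVVC  r1←0x04
3: ✓ SUBNE  r1←0xbc
4: ✓ CMP  NZCV=0011
5: · SUBMI
6: ✓ MOVCS  r2←0x79
7: ✓ ADDCS  r0←0x85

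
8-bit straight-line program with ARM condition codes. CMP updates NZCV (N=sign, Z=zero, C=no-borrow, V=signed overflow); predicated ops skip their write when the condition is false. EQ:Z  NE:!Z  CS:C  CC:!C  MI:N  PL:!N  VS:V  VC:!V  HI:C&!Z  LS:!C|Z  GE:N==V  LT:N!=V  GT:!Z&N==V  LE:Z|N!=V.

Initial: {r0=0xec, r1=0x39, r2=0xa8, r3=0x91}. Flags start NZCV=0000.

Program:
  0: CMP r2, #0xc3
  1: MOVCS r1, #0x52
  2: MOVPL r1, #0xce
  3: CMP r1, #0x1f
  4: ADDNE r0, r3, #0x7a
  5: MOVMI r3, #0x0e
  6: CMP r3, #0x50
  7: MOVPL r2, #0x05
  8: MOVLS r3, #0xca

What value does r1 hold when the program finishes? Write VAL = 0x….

VAL = 0x39

0: ✓ CMP  NZCV=1000
1: · MOVCS
2: · MOVPL
3: ✓ CMP  NZCV=0010
4: ✓ ADDNE  r0←0x0b
5: · MOVMI
6: ✓ CMP  NZCV=0011
7: ✓ MOVPL  r2←0x05
8: · MOVLS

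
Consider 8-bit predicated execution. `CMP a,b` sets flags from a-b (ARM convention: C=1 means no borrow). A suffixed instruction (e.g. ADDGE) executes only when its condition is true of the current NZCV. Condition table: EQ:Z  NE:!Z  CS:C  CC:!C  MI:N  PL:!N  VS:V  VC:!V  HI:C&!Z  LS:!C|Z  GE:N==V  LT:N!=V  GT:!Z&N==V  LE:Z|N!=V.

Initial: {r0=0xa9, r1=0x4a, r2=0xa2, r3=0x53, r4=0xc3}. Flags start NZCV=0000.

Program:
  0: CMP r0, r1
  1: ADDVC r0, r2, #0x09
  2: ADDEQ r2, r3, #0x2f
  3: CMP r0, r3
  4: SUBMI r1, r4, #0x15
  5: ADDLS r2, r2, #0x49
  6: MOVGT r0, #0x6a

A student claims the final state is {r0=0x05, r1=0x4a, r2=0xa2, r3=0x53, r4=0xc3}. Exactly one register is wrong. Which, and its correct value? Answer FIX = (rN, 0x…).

FIX = (r0, 0xa9)

0: ✓ CMP  NZCV=0011
1: · ADDVC
2: · ADDEQ
3: ✓ CMP  NZCV=0011
4: · SUBMI
5: · ADDLS
6: · MOVGT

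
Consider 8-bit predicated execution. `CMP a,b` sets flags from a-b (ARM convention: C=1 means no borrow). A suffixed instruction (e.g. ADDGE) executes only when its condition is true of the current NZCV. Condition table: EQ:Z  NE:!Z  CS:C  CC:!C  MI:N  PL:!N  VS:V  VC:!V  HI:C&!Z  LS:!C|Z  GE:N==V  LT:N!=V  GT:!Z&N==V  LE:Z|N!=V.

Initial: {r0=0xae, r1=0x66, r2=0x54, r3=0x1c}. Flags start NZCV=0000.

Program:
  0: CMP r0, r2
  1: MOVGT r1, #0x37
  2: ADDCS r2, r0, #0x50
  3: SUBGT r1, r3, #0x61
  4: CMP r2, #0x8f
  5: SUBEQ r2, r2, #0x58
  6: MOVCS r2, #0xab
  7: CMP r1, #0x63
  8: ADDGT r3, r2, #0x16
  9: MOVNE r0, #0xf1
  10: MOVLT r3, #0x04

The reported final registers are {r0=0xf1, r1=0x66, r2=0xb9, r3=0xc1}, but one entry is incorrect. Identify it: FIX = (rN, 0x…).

[0] flags=0011 → (cmp)
[1] flags=0011 GT?F → skip
[2] flags=0011 CS?T → r2=0xfe
[3] flags=0011 GT?F → skip
[4] flags=0010 → (cmp)
[5] flags=0010 EQ?F → skip
[6] flags=0010 CS?T → r2=0xab
[7] flags=0010 → (cmp)
[8] flags=0010 GT?T → r3=0xc1
[9] flags=0010 NE?T → r0=0xf1
[10] flags=0010 LT?F → skip

FIX = (r2, 0xab)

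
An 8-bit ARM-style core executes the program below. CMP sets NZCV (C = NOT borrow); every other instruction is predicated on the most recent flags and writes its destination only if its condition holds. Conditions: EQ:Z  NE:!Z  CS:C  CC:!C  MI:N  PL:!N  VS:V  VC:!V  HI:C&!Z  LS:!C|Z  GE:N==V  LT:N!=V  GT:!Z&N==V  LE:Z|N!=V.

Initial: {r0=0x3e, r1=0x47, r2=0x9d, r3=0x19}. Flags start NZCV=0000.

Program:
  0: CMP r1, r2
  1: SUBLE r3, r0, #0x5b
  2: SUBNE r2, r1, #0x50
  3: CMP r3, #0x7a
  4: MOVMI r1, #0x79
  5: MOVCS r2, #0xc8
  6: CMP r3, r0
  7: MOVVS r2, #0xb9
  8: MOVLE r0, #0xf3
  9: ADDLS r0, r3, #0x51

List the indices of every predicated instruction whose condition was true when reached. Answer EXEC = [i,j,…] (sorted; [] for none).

[0] flags=1001 → (cmp)
[1] flags=1001 LE?F → skip
[2] flags=1001 NE?T → r2=0xf7
[3] flags=1000 → (cmp)
[4] flags=1000 MI?T → r1=0x79
[5] flags=1000 CS?F → skip
[6] flags=1000 → (cmp)
[7] flags=1000 VS?F → skip
[8] flags=1000 LE?T → r0=0xf3
[9] flags=1000 LS?T → r0=0x6a

EXEC = [2,4,8,9]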